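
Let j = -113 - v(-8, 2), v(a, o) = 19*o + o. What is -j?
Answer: 153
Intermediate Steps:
v(a, o) = 20*o
j = -153 (j = -113 - 20*2 = -113 - 1*40 = -113 - 40 = -153)
-j = -1*(-153) = 153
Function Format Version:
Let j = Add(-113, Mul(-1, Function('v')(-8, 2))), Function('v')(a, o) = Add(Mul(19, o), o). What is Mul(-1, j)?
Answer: 153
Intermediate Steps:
Function('v')(a, o) = Mul(20, o)
j = -153 (j = Add(-113, Mul(-1, Mul(20, 2))) = Add(-113, Mul(-1, 40)) = Add(-113, -40) = -153)
Mul(-1, j) = Mul(-1, -153) = 153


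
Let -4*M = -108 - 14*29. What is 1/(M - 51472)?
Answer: -2/102687 ≈ -1.9477e-5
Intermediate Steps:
M = 257/2 (M = -(-108 - 14*29)/4 = -(-108 - 406)/4 = -¼*(-514) = 257/2 ≈ 128.50)
1/(M - 51472) = 1/(257/2 - 51472) = 1/(-102687/2) = -2/102687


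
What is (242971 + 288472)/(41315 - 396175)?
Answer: -48313/32260 ≈ -1.4976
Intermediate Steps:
(242971 + 288472)/(41315 - 396175) = 531443/(-354860) = 531443*(-1/354860) = -48313/32260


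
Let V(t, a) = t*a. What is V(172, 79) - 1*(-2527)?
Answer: 16115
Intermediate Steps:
V(t, a) = a*t
V(172, 79) - 1*(-2527) = 79*172 - 1*(-2527) = 13588 + 2527 = 16115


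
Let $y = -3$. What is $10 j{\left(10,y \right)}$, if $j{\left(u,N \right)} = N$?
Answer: $-30$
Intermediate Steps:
$10 j{\left(10,y \right)} = 10 \left(-3\right) = -30$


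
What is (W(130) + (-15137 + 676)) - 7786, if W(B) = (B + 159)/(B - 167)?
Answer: -823428/37 ≈ -22255.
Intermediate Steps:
W(B) = (159 + B)/(-167 + B)
(W(130) + (-15137 + 676)) - 7786 = ((159 + 130)/(-167 + 130) + (-15137 + 676)) - 7786 = (289/(-37) - 14461) - 7786 = (-1/37*289 - 14461) - 7786 = (-289/37 - 14461) - 7786 = -535346/37 - 7786 = -823428/37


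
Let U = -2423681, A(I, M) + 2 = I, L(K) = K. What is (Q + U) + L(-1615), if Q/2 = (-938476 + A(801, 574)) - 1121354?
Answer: -6543358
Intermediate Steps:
A(I, M) = -2 + I
Q = -4118062 (Q = 2*((-938476 + (-2 + 801)) - 1121354) = 2*((-938476 + 799) - 1121354) = 2*(-937677 - 1121354) = 2*(-2059031) = -4118062)
(Q + U) + L(-1615) = (-4118062 - 2423681) - 1615 = -6541743 - 1615 = -6543358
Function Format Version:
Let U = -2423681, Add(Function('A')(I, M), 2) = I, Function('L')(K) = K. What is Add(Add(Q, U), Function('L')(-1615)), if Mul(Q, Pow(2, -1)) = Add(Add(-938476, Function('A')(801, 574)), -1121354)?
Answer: -6543358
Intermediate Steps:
Function('A')(I, M) = Add(-2, I)
Q = -4118062 (Q = Mul(2, Add(Add(-938476, Add(-2, 801)), -1121354)) = Mul(2, Add(Add(-938476, 799), -1121354)) = Mul(2, Add(-937677, -1121354)) = Mul(2, -2059031) = -4118062)
Add(Add(Q, U), Function('L')(-1615)) = Add(Add(-4118062, -2423681), -1615) = Add(-6541743, -1615) = -6543358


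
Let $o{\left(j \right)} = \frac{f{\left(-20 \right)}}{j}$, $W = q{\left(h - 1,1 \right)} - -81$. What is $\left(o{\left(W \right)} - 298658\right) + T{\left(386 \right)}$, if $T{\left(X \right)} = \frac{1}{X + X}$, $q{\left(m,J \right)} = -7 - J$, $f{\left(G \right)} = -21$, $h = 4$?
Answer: $- \frac{16831186387}{56356} \approx -2.9866 \cdot 10^{5}$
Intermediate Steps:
$W = 73$ ($W = \left(-7 - 1\right) - -81 = \left(-7 - 1\right) + 81 = -8 + 81 = 73$)
$o{\left(j \right)} = - \frac{21}{j}$
$T{\left(X \right)} = \frac{1}{2 X}$
$\left(o{\left(W \right)} - 298658\right) + T{\left(386 \right)} = \left(- \frac{21}{73} - 298658\right) + \frac{1}{2 \cdot 386} = \left(\left(-21\right) \frac{1}{73} - 298658\right) + \frac{1}{2} \cdot \frac{1}{386} = \left(- \frac{21}{73} - 298658\right) + \frac{1}{772} = - \frac{21802055}{73} + \frac{1}{772} = - \frac{16831186387}{56356}$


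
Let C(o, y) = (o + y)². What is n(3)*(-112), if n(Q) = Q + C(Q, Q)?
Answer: -4368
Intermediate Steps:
n(Q) = Q + 4*Q² (n(Q) = Q + (Q + Q)² = Q + (2*Q)² = Q + 4*Q²)
n(3)*(-112) = (3*(1 + 4*3))*(-112) = (3*(1 + 12))*(-112) = (3*13)*(-112) = 39*(-112) = -4368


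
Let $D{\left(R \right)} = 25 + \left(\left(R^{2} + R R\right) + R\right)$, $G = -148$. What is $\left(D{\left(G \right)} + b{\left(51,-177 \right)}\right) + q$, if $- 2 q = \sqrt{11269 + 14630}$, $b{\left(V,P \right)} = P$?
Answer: $43508 - \frac{\sqrt{25899}}{2} \approx 43428.0$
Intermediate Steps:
$D{\left(R \right)} = 25 + R + 2 R^{2}$ ($D{\left(R \right)} = 25 + \left(\left(R^{2} + R^{2}\right) + R\right) = 25 + \left(2 R^{2} + R\right) = 25 + \left(R + 2 R^{2}\right) = 25 + R + 2 R^{2}$)
$q = - \frac{\sqrt{25899}}{2}$ ($q = - \frac{\sqrt{11269 + 14630}}{2} = - \frac{\sqrt{25899}}{2} \approx -80.466$)
$\left(D{\left(G \right)} + b{\left(51,-177 \right)}\right) + q = \left(\left(25 - 148 + 2 \left(-148\right)^{2}\right) - 177\right) - \frac{\sqrt{25899}}{2} = \left(\left(25 - 148 + 2 \cdot 21904\right) - 177\right) - \frac{\sqrt{25899}}{2} = \left(\left(25 - 148 + 43808\right) - 177\right) - \frac{\sqrt{25899}}{2} = \left(43685 - 177\right) - \frac{\sqrt{25899}}{2} = 43508 - \frac{\sqrt{25899}}{2}$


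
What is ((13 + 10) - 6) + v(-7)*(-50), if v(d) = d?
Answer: 367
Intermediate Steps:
((13 + 10) - 6) + v(-7)*(-50) = ((13 + 10) - 6) - 7*(-50) = (23 - 6) + 350 = 17 + 350 = 367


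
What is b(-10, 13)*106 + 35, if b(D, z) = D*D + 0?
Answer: 10635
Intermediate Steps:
b(D, z) = D**2 (b(D, z) = D**2 + 0 = D**2)
b(-10, 13)*106 + 35 = (-10)**2*106 + 35 = 100*106 + 35 = 10600 + 35 = 10635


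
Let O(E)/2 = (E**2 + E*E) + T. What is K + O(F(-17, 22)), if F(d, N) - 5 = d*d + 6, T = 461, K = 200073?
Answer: 560995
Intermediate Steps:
F(d, N) = 11 + d**2 (F(d, N) = 5 + (d*d + 6) = 5 + (d**2 + 6) = 5 + (6 + d**2) = 11 + d**2)
O(E) = 922 + 4*E**2 (O(E) = 2*((E**2 + E*E) + 461) = 2*((E**2 + E**2) + 461) = 2*(2*E**2 + 461) = 2*(461 + 2*E**2) = 922 + 4*E**2)
K + O(F(-17, 22)) = 200073 + (922 + 4*(11 + (-17)**2)**2) = 200073 + (922 + 4*(11 + 289)**2) = 200073 + (922 + 4*300**2) = 200073 + (922 + 4*90000) = 200073 + (922 + 360000) = 200073 + 360922 = 560995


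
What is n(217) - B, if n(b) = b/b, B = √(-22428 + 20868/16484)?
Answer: 1 - I*√380865173091/4121 ≈ 1.0 - 149.76*I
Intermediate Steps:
B = I*√380865173091/4121 (B = √(-22428 + 20868*(1/16484)) = √(-22428 + 5217/4121) = √(-92420571/4121) = I*√380865173091/4121 ≈ 149.76*I)
n(b) = 1
n(217) - B = 1 - I*√380865173091/4121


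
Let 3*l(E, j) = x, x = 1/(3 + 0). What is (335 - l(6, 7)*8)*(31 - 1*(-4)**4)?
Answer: -75175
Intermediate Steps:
x = 1/3 ≈ 0.33333
l(E, j) = 1/9 (l(E, j) = (1/3)*(1/3) = 1/9)
(335 - l(6, 7)*8)*(31 - 1*(-4)**4) = (335 - 8/9)*(31 - 1*(-4)**4) = (335 - 1*8/9)*(31 - 1*256) = (335 - 8/9)*(31 - 256) = (3007/9)*(-225) = -75175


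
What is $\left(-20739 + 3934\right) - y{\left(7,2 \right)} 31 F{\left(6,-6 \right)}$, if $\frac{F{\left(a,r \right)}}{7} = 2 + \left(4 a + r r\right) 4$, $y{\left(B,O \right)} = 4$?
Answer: $-226861$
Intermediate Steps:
$F{\left(a,r \right)} = 14 + 28 r^{2} + 112 a$ ($F{\left(a,r \right)} = 7 \left(2 + \left(4 a + r r\right) 4\right) = 7 \left(2 + \left(4 a + r^{2}\right) 4\right) = 7 \left(2 + \left(r^{2} + 4 a\right) 4\right) = 7 \left(2 + \left(4 r^{2} + 16 a\right)\right) = 7 \left(2 + 4 r^{2} + 16 a\right) = 14 + 28 r^{2} + 112 a$)
$\left(-20739 + 3934\right) - y{\left(7,2 \right)} 31 F{\left(6,-6 \right)} = \left(-20739 + 3934\right) - 4 \cdot 31 \left(14 + 28 \left(-6\right)^{2} + 112 \cdot 6\right) = -16805 - 124 \left(14 + 28 \cdot 36 + 672\right) = -16805 - 124 \left(14 + 1008 + 672\right) = -16805 - 124 \cdot 1694 = -16805 - 210056 = -226861$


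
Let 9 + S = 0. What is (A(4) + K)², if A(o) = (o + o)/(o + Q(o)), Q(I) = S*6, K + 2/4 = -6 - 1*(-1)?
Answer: 80089/2500 ≈ 32.036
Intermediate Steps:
S = -9 (S = -9 + 0 = -9)
K = -11/2 (K = -½ + (-6 - 1*(-1)) = -½ + (-6 + 1) = -½ - 5 = -11/2 ≈ -5.5000)
Q(I) = -54 (Q(I) = -9*6 = -54)
A(o) = 2*o/(-54 + o) (A(o) = (o + o)/(o - 54) = (2*o)/(-54 + o) = 2*o/(-54 + o))
(A(4) + K)² = (2*4/(-54 + 4) - 11/2)² = (2*4/(-50) - 11/2)² = (2*4*(-1/50) - 11/2)² = (-4/25 - 11/2)² = (-283/50)² = 80089/2500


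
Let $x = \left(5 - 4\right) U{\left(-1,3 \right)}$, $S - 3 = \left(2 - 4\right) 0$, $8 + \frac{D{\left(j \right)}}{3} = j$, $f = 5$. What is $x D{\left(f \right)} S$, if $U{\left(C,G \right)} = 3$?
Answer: $-81$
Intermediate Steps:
$D{\left(j \right)} = -24 + 3 j$
$S = 3$ ($S = 3 + \left(2 - 4\right) 0 = 3 - 0 = 3 + 0 = 3$)
$x = 3$ ($x = \left(5 - 4\right) 3 = 1 \cdot 3 = 3$)
$x D{\left(f \right)} S = 3 \left(-24 + 3 \cdot 5\right) 3 = 3 \left(-24 + 15\right) 3 = 3 \left(-9\right) 3 = \left(-27\right) 3 = -81$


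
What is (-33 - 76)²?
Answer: 11881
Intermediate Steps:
(-33 - 76)² = (-109)² = 11881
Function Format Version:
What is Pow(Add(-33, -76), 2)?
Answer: 11881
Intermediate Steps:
Pow(Add(-33, -76), 2) = Pow(-109, 2) = 11881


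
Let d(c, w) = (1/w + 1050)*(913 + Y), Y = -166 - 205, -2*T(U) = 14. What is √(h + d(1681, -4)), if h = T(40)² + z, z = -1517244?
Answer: I*√3792922/2 ≈ 973.77*I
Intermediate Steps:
T(U) = -7 (T(U) = -½*14 = -7)
Y = -371
d(c, w) = 569100 + 542/w (d(c, w) = (1/w + 1050)*(913 - 371) = (1050 + 1/w)*542 = 569100 + 542/w)
h = -1517195 (h = (-7)² - 1517244 = 49 - 1517244 = -1517195)
√(h + d(1681, -4)) = √(-1517195 + (569100 + 542/(-4))) = √(-1517195 + (569100 + 542*(-¼))) = √(-1517195 + (569100 - 271/2)) = √(-1517195 + 1137929/2) = √(-1896461/2) = I*√3792922/2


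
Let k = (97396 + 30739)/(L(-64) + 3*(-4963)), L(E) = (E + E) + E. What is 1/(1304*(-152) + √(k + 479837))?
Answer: -1494587424/296235565989361 - √109130544716622/592471131978722 ≈ -5.0629e-6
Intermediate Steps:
L(E) = 3*E (L(E) = 2*E + E = 3*E)
k = -128135/15081 (k = (97396 + 30739)/(3*(-64) + 3*(-4963)) = 128135/(-192 - 14889) = 128135/(-15081) = 128135*(-1/15081) = -128135/15081 ≈ -8.4965)
1/(1304*(-152) + √(k + 479837)) = 1/(1304*(-152) + √(-128135/15081 + 479837)) = 1/(-198208 + √(7236293662/15081)) = 1/(-198208 + √109130544716622/15081)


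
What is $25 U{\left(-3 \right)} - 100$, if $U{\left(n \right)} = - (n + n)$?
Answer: $50$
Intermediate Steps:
$U{\left(n \right)} = - 2 n$
$25 U{\left(-3 \right)} - 100 = 25 \left(\left(-2\right) \left(-3\right)\right) - 100 = 25 \cdot 6 - 100 = 150 - 100 = 50$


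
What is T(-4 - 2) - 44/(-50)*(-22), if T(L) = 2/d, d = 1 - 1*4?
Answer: -1502/75 ≈ -20.027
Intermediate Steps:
d = -3 (d = 1 - 4 = -3)
T(L) = -⅔ (T(L) = 2/(-3) = 2*(-⅓) = -⅔)
T(-4 - 2) - 44/(-50)*(-22) = -⅔ - 44/(-50)*(-22) = -⅔ - 44*(-1/50)*(-22) = -⅔ + (22/25)*(-22) = -⅔ - 484/25 = -1502/75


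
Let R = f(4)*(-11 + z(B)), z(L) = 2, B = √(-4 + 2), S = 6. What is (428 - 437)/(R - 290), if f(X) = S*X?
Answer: 9/506 ≈ 0.017787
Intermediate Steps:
B = I*√2 (B = √(-2) = I*√2 ≈ 1.4142*I)
f(X) = 6*X
R = -216 (R = (6*4)*(-11 + 2) = 24*(-9) = -216)
(428 - 437)/(R - 290) = (428 - 437)/(-216 - 290) = -9/(-506) = -9*(-1/506) = 9/506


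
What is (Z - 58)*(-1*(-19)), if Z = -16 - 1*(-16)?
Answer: -1102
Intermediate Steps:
Z = 0 (Z = -16 + 16 = 0)
(Z - 58)*(-1*(-19)) = (0 - 58)*(-1*(-19)) = -58*19 = -1102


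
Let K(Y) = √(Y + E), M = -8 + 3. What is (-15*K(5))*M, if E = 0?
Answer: 75*√5 ≈ 167.71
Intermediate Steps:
M = -5
K(Y) = √Y (K(Y) = √(Y + 0) = √Y)
(-15*K(5))*M = -15*√5*(-5) = 75*√5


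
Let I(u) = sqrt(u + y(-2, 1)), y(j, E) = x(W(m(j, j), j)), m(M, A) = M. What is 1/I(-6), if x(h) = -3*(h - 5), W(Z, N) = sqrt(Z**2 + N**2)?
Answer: sqrt(3)/(3*sqrt(3 - 2*sqrt(2))) ≈ 1.3938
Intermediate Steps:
W(Z, N) = sqrt(N**2 + Z**2)
x(h) = 15 - 3*h (x(h) = -3*(-5 + h) = 15 - 3*h)
y(j, E) = 15 - 3*sqrt(2)*sqrt(j**2) (y(j, E) = 15 - 3*sqrt(j**2 + j**2) = 15 - 3*sqrt(2)*sqrt(j**2))
I(u) = sqrt(15 + u - 6*sqrt(2)) (I(u) = sqrt(u + (15 - 3*sqrt(2)*sqrt((-2)**2))) = sqrt(u + (15 - 3*sqrt(2)*sqrt(4))) = sqrt(u + (15 - 3*sqrt(2)*2)) = sqrt(u + (15 - 6*sqrt(2))) = sqrt(15 + u - 6*sqrt(2)))
1/I(-6) = 1/(sqrt(15 - 6 - 6*sqrt(2))) = 1/(sqrt(9 - 6*sqrt(2))) = 1/sqrt(9 - 6*sqrt(2))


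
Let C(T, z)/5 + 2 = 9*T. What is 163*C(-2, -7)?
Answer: -16300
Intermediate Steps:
C(T, z) = -10 + 45*T (C(T, z) = -10 + 5*(9*T) = -10 + 45*T)
163*C(-2, -7) = 163*(-10 + 45*(-2)) = 163*(-10 - 90) = 163*(-100) = -16300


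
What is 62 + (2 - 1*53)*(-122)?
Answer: 6284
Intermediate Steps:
62 + (2 - 1*53)*(-122) = 62 + (2 - 53)*(-122) = 62 - 51*(-122) = 62 + 6222 = 6284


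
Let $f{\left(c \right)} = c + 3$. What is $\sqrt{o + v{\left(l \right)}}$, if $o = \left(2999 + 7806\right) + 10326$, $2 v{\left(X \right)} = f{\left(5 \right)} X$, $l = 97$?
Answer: $3 \sqrt{2391} \approx 146.69$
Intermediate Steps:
$f{\left(c \right)} = 3 + c$
$v{\left(X \right)} = 4 X$ ($v{\left(X \right)} = \frac{\left(3 + 5\right) X}{2} = \frac{8 X}{2} = 4 X$)
$o = 21131$ ($o = 10805 + 10326 = 21131$)
$\sqrt{o + v{\left(l \right)}} = \sqrt{21131 + 4 \cdot 97} = \sqrt{21131 + 388} = \sqrt{21519} = 3 \sqrt{2391}$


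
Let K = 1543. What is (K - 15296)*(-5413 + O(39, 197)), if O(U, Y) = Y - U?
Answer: 72272015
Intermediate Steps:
(K - 15296)*(-5413 + O(39, 197)) = (1543 - 15296)*(-5413 + (197 - 1*39)) = -13753*(-5413 + (197 - 39)) = -13753*(-5413 + 158) = -13753*(-5255) = 72272015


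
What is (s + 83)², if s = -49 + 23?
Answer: 3249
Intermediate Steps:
s = -26
(s + 83)² = (-26 + 83)² = 57² = 3249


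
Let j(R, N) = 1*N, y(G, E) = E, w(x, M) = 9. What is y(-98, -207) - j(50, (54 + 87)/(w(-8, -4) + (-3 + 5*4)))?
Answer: -5523/26 ≈ -212.42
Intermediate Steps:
j(R, N) = N
y(-98, -207) - j(50, (54 + 87)/(w(-8, -4) + (-3 + 5*4))) = -207 - (54 + 87)/(9 + (-3 + 5*4)) = -207 - 141/(9 + (-3 + 20)) = -207 - 141/(9 + 17) = -207 - 141/26 = -5523/26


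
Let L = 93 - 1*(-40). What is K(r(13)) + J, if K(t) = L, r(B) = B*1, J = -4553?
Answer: -4420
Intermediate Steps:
r(B) = B
L = 133 (L = 93 + 40 = 133)
K(t) = 133
K(r(13)) + J = 133 - 4553 = -4420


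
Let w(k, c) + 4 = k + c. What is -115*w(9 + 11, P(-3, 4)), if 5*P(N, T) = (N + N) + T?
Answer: -1794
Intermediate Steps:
P(N, T) = T/5 + 2*N/5 (P(N, T) = ((N + N) + T)/5 = (2*N + T)/5 = (T + 2*N)/5 = T/5 + 2*N/5)
w(k, c) = -4 + c + k (w(k, c) = -4 + (k + c) = -4 + (c + k) = -4 + c + k)
-115*w(9 + 11, P(-3, 4)) = -115*(-4 + ((1/5)*4 + (2/5)*(-3)) + (9 + 11)) = -115*(-4 + (4/5 - 6/5) + 20) = -115*(-4 - 2/5 + 20) = -115*78/5 = -1794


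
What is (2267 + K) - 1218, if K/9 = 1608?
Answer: 15521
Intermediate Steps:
K = 14472 (K = 9*1608 = 14472)
(2267 + K) - 1218 = (2267 + 14472) - 1218 = 16739 - 1218 = 15521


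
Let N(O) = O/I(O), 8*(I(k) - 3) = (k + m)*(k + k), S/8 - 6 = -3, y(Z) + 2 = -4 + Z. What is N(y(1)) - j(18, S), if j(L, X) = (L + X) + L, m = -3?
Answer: -785/13 ≈ -60.385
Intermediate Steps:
y(Z) = -6 + Z (y(Z) = -2 + (-4 + Z) = -6 + Z)
S = 24 (S = 48 + 8*(-3) = 48 - 24 = 24)
j(L, X) = X + 2*L
I(k) = 3 + k*(-3 + k)/4 (I(k) = 3 + ((k - 3)*(k + k))/8 = 3 + ((-3 + k)*(2*k))/8 = 3 + (2*k*(-3 + k))/8 = 3 + k*(-3 + k)/4)
N(O) = O/(3 - 3*O/4 + O**2/4)
N(y(1)) - j(18, S) = 4*(-6 + 1)/(12 + (-6 + 1)**2 - 3*(-6 + 1)) - (24 + 2*18) = 4*(-5)/(12 + (-5)**2 - 3*(-5)) - (24 + 36) = 4*(-5)/(12 + 25 + 15) - 1*60 = 4*(-5)/52 - 60 = 4*(-5)*(1/52) - 60 = -5/13 - 60 = -785/13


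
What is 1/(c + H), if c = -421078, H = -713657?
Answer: -1/1134735 ≈ -8.8126e-7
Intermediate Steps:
1/(c + H) = 1/(-421078 - 713657) = 1/(-1134735) = -1/1134735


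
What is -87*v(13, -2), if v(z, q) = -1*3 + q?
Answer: 435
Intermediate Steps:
v(z, q) = -3 + q
-87*v(13, -2) = -87*(-3 - 2) = -87*(-5) = 435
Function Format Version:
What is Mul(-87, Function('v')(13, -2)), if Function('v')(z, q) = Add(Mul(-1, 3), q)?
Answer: 435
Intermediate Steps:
Function('v')(z, q) = Add(-3, q)
Mul(-87, Function('v')(13, -2)) = Mul(-87, Add(-3, -2)) = Mul(-87, -5) = 435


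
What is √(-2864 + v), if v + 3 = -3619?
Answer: I*√6486 ≈ 80.536*I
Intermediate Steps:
v = -3622 (v = -3 - 3619 = -3622)
√(-2864 + v) = √(-2864 - 3622) = √(-6486) = I*√6486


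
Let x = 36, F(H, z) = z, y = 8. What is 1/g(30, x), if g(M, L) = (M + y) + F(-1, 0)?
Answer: 1/38 ≈ 0.026316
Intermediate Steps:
g(M, L) = 8 + M (g(M, L) = (M + 8) + 0 = (8 + M) + 0 = 8 + M)
1/g(30, x) = 1/(8 + 30) = 1/38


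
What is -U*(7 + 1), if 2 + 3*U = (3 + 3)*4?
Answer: -176/3 ≈ -58.667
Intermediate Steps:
U = 22/3 (U = -⅔ + ((3 + 3)*4)/3 = -⅔ + (6*4)/3 = -⅔ + (⅓)*24 = -⅔ + 8 = 22/3 ≈ 7.3333)
-U*(7 + 1) = -22*(7 + 1)/3 = -22*8/3 = -1*176/3 = -176/3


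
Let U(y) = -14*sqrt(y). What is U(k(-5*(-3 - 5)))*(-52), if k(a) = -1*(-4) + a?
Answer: 1456*sqrt(11) ≈ 4829.0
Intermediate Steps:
k(a) = 4 + a
U(k(-5*(-3 - 5)))*(-52) = -14*sqrt(4 - 5*(-3 - 5))*(-52) = -14*sqrt(4 - 5*(-8))*(-52) = -14*sqrt(4 + 40)*(-52) = -28*sqrt(11)*(-52) = 1456*sqrt(11)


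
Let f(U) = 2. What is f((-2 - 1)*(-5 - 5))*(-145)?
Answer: -290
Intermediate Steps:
f((-2 - 1)*(-5 - 5))*(-145) = 2*(-145) = -290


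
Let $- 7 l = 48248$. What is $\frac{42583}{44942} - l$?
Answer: $\frac{2168659697}{314594} \approx 6893.5$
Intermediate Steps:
$l = - \frac{48248}{7}$ ($l = \left(- \frac{1}{7}\right) 48248 = - \frac{48248}{7} \approx -6892.6$)
$\frac{42583}{44942} - l = \frac{42583}{44942} - - \frac{48248}{7} = 42583 \cdot \frac{1}{44942} + \frac{48248}{7} = \frac{42583}{44942} + \frac{48248}{7} = \frac{2168659697}{314594}$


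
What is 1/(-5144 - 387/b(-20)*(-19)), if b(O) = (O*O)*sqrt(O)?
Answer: -16460800000/84674409266609 + 5882400*I*sqrt(5)/84674409266609 ≈ -0.0001944 + 1.5534e-7*I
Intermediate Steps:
b(O) = O**(5/2) (b(O) = O**2*sqrt(O) = O**(5/2))
1/(-5144 - 387/b(-20)*(-19)) = 1/(-5144 - 387*(-I*sqrt(5)/4000)*(-19)) = 1/(-5144 - (-387)*I*sqrt(5)/4000*(-19)) = 1/(-5144 + (387*I*sqrt(5)/4000)*(-19)) = 1/(-5144 - 7353*I*sqrt(5)/4000)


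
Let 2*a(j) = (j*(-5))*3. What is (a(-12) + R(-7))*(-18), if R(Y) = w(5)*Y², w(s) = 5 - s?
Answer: -1620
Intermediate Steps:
a(j) = -15*j/2 (a(j) = ((j*(-5))*3)/2 = (-5*j*3)/2 = (-15*j)/2 = -15*j/2)
R(Y) = 0 (R(Y) = (5 - 1*5)*Y² = (5 - 5)*Y² = 0*Y² = 0)
(a(-12) + R(-7))*(-18) = (-15/2*(-12) + 0)*(-18) = (90 + 0)*(-18) = 90*(-18) = -1620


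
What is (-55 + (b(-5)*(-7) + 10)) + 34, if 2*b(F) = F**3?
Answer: 853/2 ≈ 426.50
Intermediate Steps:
b(F) = F**3/2
(-55 + (b(-5)*(-7) + 10)) + 34 = (-55 + (((1/2)*(-5)**3)*(-7) + 10)) + 34 = (-55 + (((1/2)*(-125))*(-7) + 10)) + 34 = (-55 + (-125/2*(-7) + 10)) + 34 = (-55 + (875/2 + 10)) + 34 = (-55 + 895/2) + 34 = 785/2 + 34 = 853/2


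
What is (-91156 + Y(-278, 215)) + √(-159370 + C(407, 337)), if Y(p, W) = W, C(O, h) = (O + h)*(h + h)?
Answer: -90941 + √342086 ≈ -90356.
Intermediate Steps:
C(O, h) = 2*h*(O + h) (C(O, h) = (O + h)*(2*h) = 2*h*(O + h))
(-91156 + Y(-278, 215)) + √(-159370 + C(407, 337)) = (-91156 + 215) + √(-159370 + 2*337*(407 + 337)) = -90941 + √(-159370 + 2*337*744) = -90941 + √(-159370 + 501456) = -90941 + √342086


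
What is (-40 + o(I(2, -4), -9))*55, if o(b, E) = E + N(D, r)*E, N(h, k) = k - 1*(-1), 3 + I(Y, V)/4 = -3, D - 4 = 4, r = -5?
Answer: -715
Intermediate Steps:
D = 8 (D = 4 + 4 = 8)
I(Y, V) = -24 (I(Y, V) = -12 + 4*(-3) = -12 - 12 = -24)
N(h, k) = 1 + k (N(h, k) = k + 1 = 1 + k)
o(b, E) = -3*E (o(b, E) = E + (1 - 5)*E = E - 4*E = -3*E)
(-40 + o(I(2, -4), -9))*55 = (-40 - 3*(-9))*55 = (-40 + 27)*55 = -13*55 = -715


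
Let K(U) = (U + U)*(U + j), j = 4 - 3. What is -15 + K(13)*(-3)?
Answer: -1107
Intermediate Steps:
j = 1
K(U) = 2*U*(1 + U) (K(U) = (U + U)*(U + 1) = (2*U)*(1 + U) = 2*U*(1 + U))
-15 + K(13)*(-3) = -15 + (2*13*(1 + 13))*(-3) = -15 + (2*13*14)*(-3) = -15 + 364*(-3) = -15 - 1092 = -1107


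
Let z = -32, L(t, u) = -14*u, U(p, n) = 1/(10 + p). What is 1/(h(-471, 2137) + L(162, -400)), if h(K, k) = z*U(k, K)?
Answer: 2147/12023168 ≈ 0.00017857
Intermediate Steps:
h(K, k) = -32/(10 + k)
1/(h(-471, 2137) + L(162, -400)) = 1/(-32/(10 + 2137) - 14*(-400)) = 1/(-32/2147 + 5600) = 1/(12023168/2147) = 2147/12023168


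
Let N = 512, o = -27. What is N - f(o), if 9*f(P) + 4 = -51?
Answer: 4663/9 ≈ 518.11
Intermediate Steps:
f(P) = -55/9 (f(P) = -4/9 + (⅑)*(-51) = -4/9 - 17/3 = -55/9)
N - f(o) = 512 - 1*(-55/9) = 512 + 55/9 = 4663/9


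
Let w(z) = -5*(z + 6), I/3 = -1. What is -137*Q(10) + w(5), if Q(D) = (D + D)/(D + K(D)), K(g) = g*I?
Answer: 82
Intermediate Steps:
I = -3 (I = 3*(-1) = -3)
w(z) = -30 - 5*z (w(z) = -5*(6 + z) = -30 - 5*z)
K(g) = -3*g (K(g) = g*(-3) = -3*g)
Q(D) = -1 (Q(D) = (D + D)/(D - 3*D) = (2*D)/((-2*D)) = (2*D)*(-1/(2*D)) = -1)
-137*Q(10) + w(5) = -137*(-1) + (-30 - 5*5) = 137 + (-30 - 25) = 137 - 55 = 82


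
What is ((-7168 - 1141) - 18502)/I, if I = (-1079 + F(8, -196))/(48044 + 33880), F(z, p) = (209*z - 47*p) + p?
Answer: -732154788/3203 ≈ -2.2858e+5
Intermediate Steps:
F(z, p) = -46*p + 209*z (F(z, p) = (-47*p + 209*z) + p = -46*p + 209*z)
I = 3203/27308 (I = (-1079 + (-46*(-196) + 209*8))/(48044 + 33880) = (-1079 + (9016 + 1672))/81924 = (-1079 + 10688)*(1/81924) = 9609*(1/81924) = 3203/27308 ≈ 0.11729)
((-7168 - 1141) - 18502)/I = ((-7168 - 1141) - 18502)/(3203/27308) = (-8309 - 18502)*(27308/3203) = -26811*27308/3203 = -732154788/3203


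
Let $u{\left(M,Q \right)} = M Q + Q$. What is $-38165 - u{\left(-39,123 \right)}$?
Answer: $-33491$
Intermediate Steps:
$u{\left(M,Q \right)} = Q + M Q$
$-38165 - u{\left(-39,123 \right)} = -38165 - 123 \left(1 - 39\right) = -38165 - 123 \left(-38\right) = -38165 - -4674 = -38165 + 4674 = -33491$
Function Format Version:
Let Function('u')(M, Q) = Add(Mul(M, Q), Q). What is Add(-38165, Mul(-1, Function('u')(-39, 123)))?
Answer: -33491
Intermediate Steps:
Function('u')(M, Q) = Add(Q, Mul(M, Q))
Add(-38165, Mul(-1, Function('u')(-39, 123))) = Add(-38165, Mul(-1, Mul(123, Add(1, -39)))) = Add(-38165, Mul(-1, Mul(123, -38))) = Add(-38165, Mul(-1, -4674)) = Add(-38165, 4674) = -33491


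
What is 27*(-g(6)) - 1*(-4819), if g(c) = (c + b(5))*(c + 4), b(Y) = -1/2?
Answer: 3334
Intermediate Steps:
b(Y) = -½ (b(Y) = -1*½ = -½)
g(c) = (4 + c)*(-½ + c) (g(c) = (c - ½)*(c + 4) = (-½ + c)*(4 + c) = (4 + c)*(-½ + c))
27*(-g(6)) - 1*(-4819) = 27*(-(-2 + 6² + (7/2)*6)) - 1*(-4819) = 27*(-(-2 + 36 + 21)) + 4819 = 27*(-1*55) + 4819 = 27*(-55) + 4819 = -1485 + 4819 = 3334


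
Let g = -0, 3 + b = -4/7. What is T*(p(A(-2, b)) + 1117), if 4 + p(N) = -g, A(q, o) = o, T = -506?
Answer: -563178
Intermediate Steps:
b = -25/7 (b = -3 - 4/7 = -25/7 ≈ -3.5714)
g = 0 (g = -3*0 = 0)
p(N) = -4 (p(N) = -4 - 1*0 = -4 + 0 = -4)
T*(p(A(-2, b)) + 1117) = -506*(-4 + 1117) = -506*1113 = -563178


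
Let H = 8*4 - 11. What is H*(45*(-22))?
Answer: -20790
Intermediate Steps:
H = 21 (H = 32 - 11 = 21)
H*(45*(-22)) = 21*(45*(-22)) = 21*(-990) = -20790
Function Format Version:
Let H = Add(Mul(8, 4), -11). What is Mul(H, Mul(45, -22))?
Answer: -20790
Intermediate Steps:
H = 21 (H = Add(32, -11) = 21)
Mul(H, Mul(45, -22)) = Mul(21, Mul(45, -22)) = Mul(21, -990) = -20790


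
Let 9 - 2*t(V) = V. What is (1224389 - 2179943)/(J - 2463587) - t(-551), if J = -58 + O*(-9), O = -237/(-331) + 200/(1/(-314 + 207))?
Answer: -35027459911/125286338 ≈ -279.58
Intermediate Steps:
t(V) = 9/2 - V/2
O = -7083163/331 (O = -237*(-1/331) + 200/(1/(-107)) = 237/331 + 200/(-1/107) = 237/331 + 200*(-107) = 237/331 - 21400 = -7083163/331 ≈ -21399.)
J = 63729269/331 (J = -58 - 7083163/331*(-9) = -58 + 63748467/331 = 63729269/331 ≈ 1.9254e+5)
(1224389 - 2179943)/(J - 2463587) - t(-551) = (1224389 - 2179943)/(63729269/331 - 2463587) - (9/2 - ½*(-551)) = -955554/(-751718028/331) - (9/2 + 551/2) = -955554*(-331/751718028) - 1*280 = 52714729/125286338 - 280 = -35027459911/125286338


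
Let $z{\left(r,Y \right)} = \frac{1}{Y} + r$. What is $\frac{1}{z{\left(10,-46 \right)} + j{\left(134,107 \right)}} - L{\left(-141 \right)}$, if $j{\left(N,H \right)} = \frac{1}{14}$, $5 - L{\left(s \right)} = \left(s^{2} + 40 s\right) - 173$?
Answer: $\frac{22754095}{1618} \approx 14063.0$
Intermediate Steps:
$L{\left(s \right)} = 178 - s^{2} - 40 s$ ($L{\left(s \right)} = 5 - \left(\left(s^{2} + 40 s\right) - 173\right) = 5 - \left(-173 + s^{2} + 40 s\right) = 178 - s^{2} - 40 s$)
$z{\left(r,Y \right)} = r + \frac{1}{Y}$
$j{\left(N,H \right)} = \frac{1}{14}$
$\frac{1}{z{\left(10,-46 \right)} + j{\left(134,107 \right)}} - L{\left(-141 \right)} = \frac{1}{\left(10 + \frac{1}{-46}\right) + \frac{1}{14}} - \left(178 - \left(-141\right)^{2} - -5640\right) = \frac{1}{\left(10 - \frac{1}{46}\right) + \frac{1}{14}} - \left(178 - 19881 + 5640\right) = \frac{1}{\frac{459}{46} + \frac{1}{14}} - \left(178 - 19881 + 5640\right) = \frac{1}{\frac{1618}{161}} - -14063 = \frac{161}{1618} + 14063 = \frac{22754095}{1618}$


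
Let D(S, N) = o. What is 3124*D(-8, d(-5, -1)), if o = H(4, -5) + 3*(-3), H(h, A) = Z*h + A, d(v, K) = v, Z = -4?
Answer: -93720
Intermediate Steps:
H(h, A) = A - 4*h (H(h, A) = -4*h + A = A - 4*h)
o = -30 (o = (-5 - 4*4) + 3*(-3) = (-5 - 16) - 9 = -21 - 9 = -30)
D(S, N) = -30
3124*D(-8, d(-5, -1)) = 3124*(-30) = -93720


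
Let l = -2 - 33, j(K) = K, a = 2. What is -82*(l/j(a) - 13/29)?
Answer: 42681/29 ≈ 1471.8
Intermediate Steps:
l = -35
-82*(l/j(a) - 13/29) = -82*(-35/2 - 13/29) = -82*(-1041/58) = 42681/29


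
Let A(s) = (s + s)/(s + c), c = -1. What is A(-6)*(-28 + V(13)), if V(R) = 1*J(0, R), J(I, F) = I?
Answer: -48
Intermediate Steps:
V(R) = 0 (V(R) = 1*0 = 0)
A(s) = 2*s/(-1 + s) (A(s) = (s + s)/(s - 1) = (2*s)/(-1 + s) = 2*s/(-1 + s))
A(-6)*(-28 + V(13)) = (2*(-6)/(-1 - 6))*(-28 + 0) = (2*(-6)/(-7))*(-28) = (2*(-6)*(-⅐))*(-28) = (12/7)*(-28) = -48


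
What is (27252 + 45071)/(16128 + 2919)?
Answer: 72323/19047 ≈ 3.7971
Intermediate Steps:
(27252 + 45071)/(16128 + 2919) = 72323/19047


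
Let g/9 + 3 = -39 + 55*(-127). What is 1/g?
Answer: -1/63243 ≈ -1.5812e-5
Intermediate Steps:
g = -63243 (g = -27 + 9*(-39 + 55*(-127)) = -27 + 9*(-39 - 6985) = -27 + 9*(-7024) = -27 - 63216 = -63243)
1/g = 1/(-63243) = -1/63243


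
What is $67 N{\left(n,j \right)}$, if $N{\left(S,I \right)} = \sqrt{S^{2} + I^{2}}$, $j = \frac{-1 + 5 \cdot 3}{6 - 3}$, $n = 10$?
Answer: $\frac{134 \sqrt{274}}{3} \approx 739.37$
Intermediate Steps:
$j = \frac{14}{3}$ ($j = \frac{-1 + 15}{3} = 14 \cdot \frac{1}{3} = \frac{14}{3} \approx 4.6667$)
$N{\left(S,I \right)} = \sqrt{I^{2} + S^{2}}$
$67 N{\left(n,j \right)} = 67 \sqrt{\left(\frac{14}{3}\right)^{2} + 10^{2}} = 67 \sqrt{\frac{196}{9} + 100} = 67 \sqrt{\frac{1096}{9}} = 67 \frac{2 \sqrt{274}}{3} = \frac{134 \sqrt{274}}{3}$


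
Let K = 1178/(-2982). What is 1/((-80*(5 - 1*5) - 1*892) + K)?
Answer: -1491/1330561 ≈ -0.0011206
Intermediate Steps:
K = -589/1491 (K = 1178*(-1/2982) = -589/1491 ≈ -0.39504)
1/((-80*(5 - 1*5) - 1*892) + K) = 1/((-80*(5 - 1*5) - 1*892) - 589/1491) = 1/((-80*(5 - 5) - 892) - 589/1491) = 1/((-80*0 - 892) - 589/1491) = 1/((0 - 892) - 589/1491) = 1/(-892 - 589/1491) = 1/(-1330561/1491) = -1491/1330561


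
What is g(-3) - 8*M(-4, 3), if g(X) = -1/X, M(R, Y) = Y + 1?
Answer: -95/3 ≈ -31.667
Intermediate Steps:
M(R, Y) = 1 + Y
g(-3) - 8*M(-4, 3) = -1/(-3) - 8*(1 + 3) = -1*(-1/3) - 8*4 = 1/3 - 32 = -95/3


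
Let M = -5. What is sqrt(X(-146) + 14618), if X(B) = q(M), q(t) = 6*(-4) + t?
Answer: 3*sqrt(1621) ≈ 120.78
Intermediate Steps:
q(t) = -24 + t
X(B) = -29 (X(B) = -24 - 5 = -29)
sqrt(X(-146) + 14618) = sqrt(-29 + 14618) = sqrt(14589) = 3*sqrt(1621)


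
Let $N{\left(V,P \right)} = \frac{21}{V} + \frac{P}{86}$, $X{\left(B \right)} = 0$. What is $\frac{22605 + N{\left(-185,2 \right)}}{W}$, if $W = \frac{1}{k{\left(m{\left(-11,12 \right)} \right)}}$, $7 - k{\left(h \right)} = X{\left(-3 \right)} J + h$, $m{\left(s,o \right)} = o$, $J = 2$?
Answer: $- \frac{179822057}{1591} \approx -1.1302 \cdot 10^{5}$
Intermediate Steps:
$k{\left(h \right)} = 7 - h$ ($k{\left(h \right)} = 7 - \left(0 \cdot 2 + h\right) = 7 - \left(0 + h\right) = 7 - h$)
$N{\left(V,P \right)} = \frac{21}{V} + \frac{P}{86}$ ($N{\left(V,P \right)} = \frac{21}{V} + P \frac{1}{86} = \frac{21}{V} + \frac{P}{86}$)
$W = - \frac{1}{5}$ ($W = \frac{1}{7 - 12} = \frac{1}{-5} = - \frac{1}{5} \approx -0.2$)
$\frac{22605 + N{\left(-185,2 \right)}}{W} = \frac{22605 + \left(\frac{21}{-185} + \frac{1}{86} \cdot 2\right)}{- \frac{1}{5}} = \left(22605 + \left(21 \left(- \frac{1}{185}\right) + \frac{1}{43}\right)\right) \left(-5\right) = \left(22605 + \left(- \frac{21}{185} + \frac{1}{43}\right)\right) \left(-5\right) = \left(22605 - \frac{718}{7955}\right) \left(-5\right) = \frac{179822057}{7955} \left(-5\right) = - \frac{179822057}{1591}$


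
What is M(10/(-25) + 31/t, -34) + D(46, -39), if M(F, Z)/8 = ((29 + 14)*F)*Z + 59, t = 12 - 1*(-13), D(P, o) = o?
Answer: -234791/25 ≈ -9391.6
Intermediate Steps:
t = 25 (t = 12 + 13 = 25)
M(F, Z) = 472 + 344*F*Z (M(F, Z) = 8*(((29 + 14)*F)*Z + 59) = 8*((43*F)*Z + 59) = 8*(43*F*Z + 59) = 8*(59 + 43*F*Z) = 472 + 344*F*Z)
M(10/(-25) + 31/t, -34) + D(46, -39) = (472 + 344*(10/(-25) + 31/25)*(-34)) - 39 = (472 + 344*(10*(-1/25) + 31*(1/25))*(-34)) - 39 = (472 + 344*(-⅖ + 31/25)*(-34)) - 39 = (472 + 344*(21/25)*(-34)) - 39 = (472 - 245616/25) - 39 = -233816/25 - 39 = -234791/25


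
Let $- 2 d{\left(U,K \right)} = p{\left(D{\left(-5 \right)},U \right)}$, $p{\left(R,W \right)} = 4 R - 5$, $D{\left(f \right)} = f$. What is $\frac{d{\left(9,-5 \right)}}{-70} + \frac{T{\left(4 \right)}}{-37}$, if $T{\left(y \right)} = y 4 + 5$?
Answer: $- \frac{773}{1036} \approx -0.74614$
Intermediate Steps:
$p{\left(R,W \right)} = -5 + 4 R$
$T{\left(y \right)} = 5 + 4 y$ ($T{\left(y \right)} = 4 y + 5 = 5 + 4 y$)
$d{\left(U,K \right)} = \frac{25}{2}$ ($d{\left(U,K \right)} = - \frac{-5 + 4 \left(-5\right)}{2} = - \frac{-5 - 20}{2} = \left(- \frac{1}{2}\right) \left(-25\right) = \frac{25}{2}$)
$\frac{d{\left(9,-5 \right)}}{-70} + \frac{T{\left(4 \right)}}{-37} = \frac{25}{2 \left(-70\right)} + \frac{5 + 4 \cdot 4}{-37} = \frac{25}{2} \left(- \frac{1}{70}\right) + \left(5 + 16\right) \left(- \frac{1}{37}\right) = - \frac{5}{28} + 21 \left(- \frac{1}{37}\right) = - \frac{5}{28} - \frac{21}{37} = - \frac{773}{1036}$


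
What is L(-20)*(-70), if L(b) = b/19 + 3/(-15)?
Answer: 1666/19 ≈ 87.684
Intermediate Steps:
L(b) = -⅕ + b/19 (L(b) = b*(1/19) + 3*(-1/15) = b/19 - ⅕ = -⅕ + b/19)
L(-20)*(-70) = (-⅕ + (1/19)*(-20))*(-70) = (-⅕ - 20/19)*(-70) = -119/95*(-70) = 1666/19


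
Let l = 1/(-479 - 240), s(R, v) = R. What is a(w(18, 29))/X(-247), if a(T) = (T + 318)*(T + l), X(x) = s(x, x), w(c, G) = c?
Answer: -4348176/177593 ≈ -24.484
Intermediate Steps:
l = -1/719 (l = 1/(-719) = -1/719 ≈ -0.0013908)
X(x) = x
a(T) = (318 + T)*(-1/719 + T) (a(T) = (T + 318)*(T - 1/719) = (318 + T)*(-1/719 + T))
a(w(18, 29))/X(-247) = (-318/719 + 18**2 + (228641/719)*18)/(-247) = (-318/719 + 324 + 4115538/719)*(-1/247) = (4348176/719)*(-1/247) = -4348176/177593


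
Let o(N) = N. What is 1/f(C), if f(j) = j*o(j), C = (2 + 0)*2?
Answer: 1/16 ≈ 0.062500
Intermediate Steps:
C = 4 (C = 2*2 = 4)
f(j) = j² (f(j) = j*j = j²)
1/f(C) = 1/(4²) = 1/16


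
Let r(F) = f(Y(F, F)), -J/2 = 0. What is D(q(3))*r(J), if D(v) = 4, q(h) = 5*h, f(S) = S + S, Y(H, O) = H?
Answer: 0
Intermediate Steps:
J = 0 (J = -2*0 = 0)
f(S) = 2*S
r(F) = 2*F
D(q(3))*r(J) = 4*(2*0) = 4*0 = 0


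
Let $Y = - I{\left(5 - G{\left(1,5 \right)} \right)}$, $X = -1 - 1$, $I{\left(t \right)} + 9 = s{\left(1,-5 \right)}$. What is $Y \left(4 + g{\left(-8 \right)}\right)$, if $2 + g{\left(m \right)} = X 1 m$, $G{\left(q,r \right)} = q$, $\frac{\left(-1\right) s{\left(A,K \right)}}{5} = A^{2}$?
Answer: $252$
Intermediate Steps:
$s{\left(A,K \right)} = - 5 A^{2}$
$I{\left(t \right)} = -14$ ($I{\left(t \right)} = -9 - 5 \cdot 1^{2} = -9 - 5 = -14$)
$X = -2$
$Y = 14$ ($Y = \left(-1\right) \left(-14\right) = 14$)
$g{\left(m \right)} = -2 - 2 m$ ($g{\left(m \right)} = -2 + \left(-2\right) 1 m = -2 - 2 m$)
$Y \left(4 + g{\left(-8 \right)}\right) = 14 \left(4 - -14\right) = 14 \left(4 + \left(-2 + 16\right)\right) = 14 \left(4 + 14\right) = 14 \cdot 18 = 252$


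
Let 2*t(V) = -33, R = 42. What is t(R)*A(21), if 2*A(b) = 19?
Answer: -627/4 ≈ -156.75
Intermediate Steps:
t(V) = -33/2 (t(V) = (½)*(-33) = -33/2)
A(b) = 19/2 (A(b) = (½)*19 = 19/2)
t(R)*A(21) = -33/2*19/2 = -627/4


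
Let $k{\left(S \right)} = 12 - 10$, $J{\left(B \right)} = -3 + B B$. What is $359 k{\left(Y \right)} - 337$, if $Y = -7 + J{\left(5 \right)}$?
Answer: $381$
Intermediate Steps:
$J{\left(B \right)} = -3 + B^{2}$
$Y = 15$ ($Y = -7 - \left(3 - 5^{2}\right) = -7 + \left(-3 + 25\right) = -7 + 22 = 15$)
$k{\left(S \right)} = 2$
$359 k{\left(Y \right)} - 337 = 359 \cdot 2 - 337 = 718 - 337 = 381$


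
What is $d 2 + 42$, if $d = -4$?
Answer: $34$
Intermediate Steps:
$d 2 + 42 = \left(-4\right) 2 + 42 = -8 + 42 = 34$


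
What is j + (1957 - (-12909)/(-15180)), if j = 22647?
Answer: 124491937/5060 ≈ 24603.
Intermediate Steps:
j + (1957 - (-12909)/(-15180)) = 22647 + (1957 - (-12909)/(-15180)) = 22647 + (1957 - (-12909)*(-1)/15180) = 22647 + (1957 - 1*4303/5060) = 22647 + (1957 - 4303/5060) = 22647 + 9898117/5060 = 124491937/5060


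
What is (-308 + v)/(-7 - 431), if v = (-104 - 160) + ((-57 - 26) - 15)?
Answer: 335/219 ≈ 1.5297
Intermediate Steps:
v = -362 (v = -264 + (-83 - 15) = -264 - 98 = -362)
(-308 + v)/(-7 - 431) = (-308 - 362)/(-7 - 431) = -670/(-438) = -670*(-1/438) = 335/219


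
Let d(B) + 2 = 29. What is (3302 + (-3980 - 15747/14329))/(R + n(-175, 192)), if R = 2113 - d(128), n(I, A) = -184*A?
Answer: 884619/43302238 ≈ 0.020429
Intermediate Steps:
d(B) = 27 (d(B) = -2 + 29 = 27)
R = 2086 (R = 2113 - 1*27 = 2113 - 27 = 2086)
(3302 + (-3980 - 15747/14329))/(R + n(-175, 192)) = (3302 + (-3980 - 15747/14329))/(2086 - 184*192) = (3302 + (-3980 - 15747/14329))/(2086 - 35328) = (3302 + (-3980 - 1*15747/14329))/(-33242) = (3302 + (-3980 - 15747/14329))*(-1/33242) = (3302 - 57045167/14329)*(-1/33242) = -9730809/14329*(-1/33242) = 884619/43302238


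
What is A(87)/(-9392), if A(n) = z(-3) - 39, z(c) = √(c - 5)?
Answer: 39/9392 - I*√2/4696 ≈ 0.0041525 - 0.00030115*I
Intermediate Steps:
z(c) = √(-5 + c)
A(n) = -39 + 2*I*√2 (A(n) = √(-5 - 3) - 39 = √(-8) - 39 = 2*I*√2 - 39 = -39 + 2*I*√2)
A(87)/(-9392) = (-39 + 2*I*√2)/(-9392) = (-39 + 2*I*√2)*(-1/9392) = 39/9392 - I*√2/4696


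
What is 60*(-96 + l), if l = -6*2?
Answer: -6480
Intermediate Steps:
l = -12
60*(-96 + l) = 60*(-96 - 12) = 60*(-108) = -6480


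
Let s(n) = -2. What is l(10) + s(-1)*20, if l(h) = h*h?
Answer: 60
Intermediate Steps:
l(h) = h²
l(10) + s(-1)*20 = 10² - 2*20 = 100 - 40 = 60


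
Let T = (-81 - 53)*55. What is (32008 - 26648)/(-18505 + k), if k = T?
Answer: -1072/5175 ≈ -0.20715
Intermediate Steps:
T = -7370 (T = -134*55 = -7370)
k = -7370
(32008 - 26648)/(-18505 + k) = (32008 - 26648)/(-18505 - 7370) = 5360/(-25875) = 5360*(-1/25875) = -1072/5175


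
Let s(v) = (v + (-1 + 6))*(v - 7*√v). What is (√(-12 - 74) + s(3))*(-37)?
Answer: -888 + 2072*√3 - 37*I*√86 ≈ 2700.8 - 343.12*I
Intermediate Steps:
s(v) = (5 + v)*(v - 7*√v) (s(v) = (v + 5)*(v - 7*√v) = (5 + v)*(v - 7*√v))
(√(-12 - 74) + s(3))*(-37) = (√(-12 - 74) + (3² - 35*√3 - 21*√3 + 5*3))*(-37) = (√(-86) + (9 - 35*√3 - 21*√3 + 15))*(-37) = (I*√86 + (9 - 35*√3 - 21*√3 + 15))*(-37) = (I*√86 + (24 - 56*√3))*(-37) = (24 - 56*√3 + I*√86)*(-37) = -888 + 2072*√3 - 37*I*√86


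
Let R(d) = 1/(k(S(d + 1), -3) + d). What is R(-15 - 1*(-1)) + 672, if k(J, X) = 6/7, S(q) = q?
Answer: 61817/92 ≈ 671.92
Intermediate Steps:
k(J, X) = 6/7 (k(J, X) = 6*(1/7) = 6/7)
R(d) = 1/(6/7 + d)
R(-15 - 1*(-1)) + 672 = 7/(6 + 7*(-15 - 1*(-1))) + 672 = 7/(6 + 7*(-15 + 1)) + 672 = 7/(6 + 7*(-14)) + 672 = 7/(6 - 98) + 672 = 7/(-92) + 672 = 7*(-1/92) + 672 = -7/92 + 672 = 61817/92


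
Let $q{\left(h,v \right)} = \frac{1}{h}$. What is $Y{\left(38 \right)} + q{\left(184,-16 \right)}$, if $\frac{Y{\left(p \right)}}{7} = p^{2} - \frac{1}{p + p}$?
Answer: $\frac{35337265}{3496} \approx 10108.0$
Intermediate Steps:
$Y{\left(p \right)} = 7 p^{2} - \frac{7}{2 p}$ ($Y{\left(p \right)} = 7 \left(p^{2} - \frac{1}{p + p}\right) = 7 \left(p^{2} - \frac{1}{2 p}\right) = 7 p^{2} - \frac{7}{2 p}$)
$Y{\left(38 \right)} + q{\left(184,-16 \right)} = \frac{7 \left(-1 + 2 \cdot 38^{3}\right)}{2 \cdot 38} + \frac{1}{184} = \frac{7}{2} \cdot \frac{1}{38} \left(-1 + 2 \cdot 54872\right) + \frac{1}{184} = \frac{7}{2} \cdot \frac{1}{38} \left(-1 + 109744\right) + \frac{1}{184} = \frac{7}{2} \cdot \frac{1}{38} \cdot 109743 + \frac{1}{184} = \frac{768201}{76} + \frac{1}{184} = \frac{35337265}{3496}$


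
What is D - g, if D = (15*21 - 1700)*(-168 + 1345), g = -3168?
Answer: -1626977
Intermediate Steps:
D = -1630145 (D = (315 - 1700)*1177 = -1385*1177 = -1630145)
D - g = -1630145 - 1*(-3168) = -1630145 + 3168 = -1626977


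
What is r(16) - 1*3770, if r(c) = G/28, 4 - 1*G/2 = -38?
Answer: -3767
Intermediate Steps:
G = 84 (G = 8 - 2*(-38) = 8 + 76 = 84)
r(c) = 3 (r(c) = 84/28 = 84*(1/28) = 3)
r(16) - 1*3770 = 3 - 1*3770 = 3 - 3770 = -3767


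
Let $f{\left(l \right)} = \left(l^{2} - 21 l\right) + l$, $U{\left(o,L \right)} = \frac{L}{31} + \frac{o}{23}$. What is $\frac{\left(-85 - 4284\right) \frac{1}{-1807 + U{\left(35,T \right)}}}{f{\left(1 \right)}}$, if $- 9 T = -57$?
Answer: $- \frac{9345291}{73368139} \approx -0.12738$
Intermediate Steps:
$T = \frac{19}{3}$ ($T = \left(- \frac{1}{9}\right) \left(-57\right) = \frac{19}{3} \approx 6.3333$)
$U{\left(o,L \right)} = \frac{o}{23} + \frac{L}{31}$ ($U{\left(o,L \right)} = L \frac{1}{31} + o \frac{1}{23} = \frac{L}{31} + \frac{o}{23} = \frac{o}{23} + \frac{L}{31}$)
$f{\left(l \right)} = l^{2} - 20 l$
$\frac{\left(-85 - 4284\right) \frac{1}{-1807 + U{\left(35,T \right)}}}{f{\left(1 \right)}} = \frac{\left(-85 - 4284\right) \frac{1}{-1807 + \left(\frac{1}{23} \cdot 35 + \frac{1}{31} \cdot \frac{19}{3}\right)}}{1 \left(-20 + 1\right)} = \frac{\left(-4369\right) \frac{1}{-1807 + \left(\frac{35}{23} + \frac{19}{93}\right)}}{1 \left(-19\right)} = \frac{\left(-4369\right) \frac{1}{-1807 + \frac{3692}{2139}}}{-19} = - \frac{4369}{- \frac{3861481}{2139}} \left(- \frac{1}{19}\right) = \left(-4369\right) \left(- \frac{2139}{3861481}\right) \left(- \frac{1}{19}\right) = \frac{9345291}{3861481} \left(- \frac{1}{19}\right) = - \frac{9345291}{73368139}$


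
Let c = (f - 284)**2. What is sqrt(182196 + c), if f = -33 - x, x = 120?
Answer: sqrt(373165) ≈ 610.87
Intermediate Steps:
f = -153 (f = -33 - 1*120 = -33 - 120 = -153)
c = 190969 (c = (-153 - 284)**2 = (-437)**2 = 190969)
sqrt(182196 + c) = sqrt(182196 + 190969) = sqrt(373165)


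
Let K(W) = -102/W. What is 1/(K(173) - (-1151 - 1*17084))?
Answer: 173/3154553 ≈ 5.4841e-5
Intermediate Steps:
1/(K(173) - (-1151 - 1*17084)) = 1/(-102/173 - (-1151 - 1*17084)) = 1/(-102*1/173 - (-1151 - 17084)) = 1/(-102/173 - 1*(-18235)) = 1/(-102/173 + 18235) = 1/(3154553/173) = 173/3154553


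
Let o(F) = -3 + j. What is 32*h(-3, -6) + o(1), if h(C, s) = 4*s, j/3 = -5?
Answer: -786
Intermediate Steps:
j = -15 (j = 3*(-5) = -15)
o(F) = -18 (o(F) = -3 - 15 = -18)
32*h(-3, -6) + o(1) = 32*(4*(-6)) - 18 = 32*(-24) - 18 = -768 - 18 = -786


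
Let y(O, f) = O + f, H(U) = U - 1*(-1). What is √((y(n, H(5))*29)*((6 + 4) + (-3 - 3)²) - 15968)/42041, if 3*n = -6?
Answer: 2*I*√2658/42041 ≈ 0.0024526*I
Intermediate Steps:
n = -2 (n = (⅓)*(-6) = -2)
H(U) = 1 + U (H(U) = U + 1 = 1 + U)
√((y(n, H(5))*29)*((6 + 4) + (-3 - 3)²) - 15968)/42041 = √(((-2 + (1 + 5))*29)*((6 + 4) + (-3 - 3)²) - 15968)/42041 = √(((-2 + 6)*29)*(10 + (-6)²) - 15968)*(1/42041) = √((4*29)*(10 + 36) - 15968)*(1/42041) = √(116*46 - 15968)*(1/42041) = √(5336 - 15968)*(1/42041) = √(-10632)*(1/42041) = (2*I*√2658)*(1/42041) = 2*I*√2658/42041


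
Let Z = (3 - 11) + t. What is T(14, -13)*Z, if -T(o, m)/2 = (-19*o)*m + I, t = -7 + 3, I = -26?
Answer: 82368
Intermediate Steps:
t = -4
T(o, m) = 52 + 38*m*o (T(o, m) = -2*((-19*o)*m - 26) = -2*(-19*m*o - 26) = -2*(-26 - 19*m*o) = 52 + 38*m*o)
Z = -12 (Z = (3 - 11) - 4 = -8 - 4 = -12)
T(14, -13)*Z = (52 + 38*(-13)*14)*(-12) = (52 - 6916)*(-12) = -6864*(-12) = 82368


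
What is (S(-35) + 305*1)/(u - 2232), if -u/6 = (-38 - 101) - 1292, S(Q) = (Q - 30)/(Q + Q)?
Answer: 4283/88956 ≈ 0.048147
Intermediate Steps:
S(Q) = (-30 + Q)/(2*Q) (S(Q) = (-30 + Q)/((2*Q)) = (-30 + Q)*(1/(2*Q)) = (-30 + Q)/(2*Q))
u = 8586 (u = -6*((-38 - 101) - 1292) = -6*(-139 - 1292) = -6*(-1431) = 8586)
(S(-35) + 305*1)/(u - 2232) = ((½)*(-30 - 35)/(-35) + 305*1)/(8586 - 2232) = ((½)*(-1/35)*(-65) + 305)/6354 = (13/14 + 305)*(1/6354) = (4283/14)*(1/6354) = 4283/88956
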